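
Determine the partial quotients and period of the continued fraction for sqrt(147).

Write x_i = (sqrt(147) + m_i)/d_i with (m_0, d_0) = (0, 1). a_0 = floor(sqrt(147)) = 12, since 12^2 = 144 <= 147 < 169 = 13^2.
Iterate m_{i+1} = d_i*a_i - m_i, d_{i+1} = (147 - m_{i+1}^2)/d_i, a_{i+1} = floor((a_0 + m_{i+1})/d_{i+1}):
  m_1 = 1*12 - 0 = 12, d_1 = (147 - 12^2)/1 = 3/1 = 3, a_1 = floor((12 + 12)/3) = 8.
  m_2 = 3*8 - 12 = 12, d_2 = (147 - 12^2)/3 = 3/3 = 1, a_2 = floor((12 + 12)/1) = 24.
  m_3 = 1*24 - 12 = 12, d_3 = (147 - 12^2)/1 = 3/1 = 3: (m_3, d_3) = (m_1, d_1) = (12, 3), so from here the quotients repeat a_1, a_2; the period length is 2.
Hence the expansion of sqrt(147) is a_0 = 12 followed by the repeating block 8, 24 (period 2).

[12; (8, 24)]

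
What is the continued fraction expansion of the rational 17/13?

Run the Euclidean algorithm on 17 and 13; the successive quotients are the partial quotients a_0, a_1, ... (each step inverts the fractional part left over by the previous one):
  17 = 1*13 + 4, so a_0 = 1.
  13 = 3*4 + 1, so a_1 = 3.
  4 = 4*1 + 0, so a_2 = 4.
The remainder reaches 0 after 3 divisions, so the expansion has 3 partial quotients, read off in order.

[1; 3, 4]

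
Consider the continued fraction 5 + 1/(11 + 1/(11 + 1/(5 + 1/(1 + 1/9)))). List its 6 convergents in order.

Using the convergent recurrence p_i = a_i*p_{i-1} + p_{i-2}, q_i = a_i*q_{i-1} + q_{i-2} with p_{-2}=0, p_{-1}=1, q_{-2}=1, q_{-1}=0:
  i=0: a_0=5, p_0 = 5*1 + 0 = 5, q_0 = 5*0 + 1 = 1.
  i=1: a_1=11, p_1 = 11*5 + 1 = 56, q_1 = 11*1 + 0 = 11.
  i=2: a_2=11, p_2 = 11*56 + 5 = 621, q_2 = 11*11 + 1 = 122.
  i=3: a_3=5, p_3 = 5*621 + 56 = 3161, q_3 = 5*122 + 11 = 621.
  i=4: a_4=1, p_4 = 1*3161 + 621 = 3782, q_4 = 1*621 + 122 = 743.
  i=5: a_5=9, p_5 = 9*3782 + 3161 = 37199, q_5 = 9*743 + 621 = 7308.

5/1, 56/11, 621/122, 3161/621, 3782/743, 37199/7308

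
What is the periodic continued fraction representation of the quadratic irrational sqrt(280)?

[16; (1, 2, 1, 2, 1, 32)]

Write x_i = (sqrt(280) + m_i)/d_i with (m_0, d_0) = (0, 1). a_0 = floor(sqrt(280)) = 16, since 16^2 = 256 <= 280 < 289 = 17^2.
Iterate m_{i+1} = d_i*a_i - m_i, d_{i+1} = (280 - m_{i+1}^2)/d_i, a_{i+1} = floor((a_0 + m_{i+1})/d_{i+1}):
  m_1 = 1*16 - 0 = 16, d_1 = (280 - 16^2)/1 = 24/1 = 24, a_1 = floor((16 + 16)/24) = 1.
  m_2 = 24*1 - 16 = 8, d_2 = (280 - 8^2)/24 = 216/24 = 9, a_2 = floor((16 + 8)/9) = 2.
  m_3 = 9*2 - 8 = 10, d_3 = (280 - 10^2)/9 = 180/9 = 20, a_3 = floor((16 + 10)/20) = 1.
  m_4 = 20*1 - 10 = 10, d_4 = (280 - 10^2)/20 = 180/20 = 9, a_4 = floor((16 + 10)/9) = 2.
  m_5 = 9*2 - 10 = 8, d_5 = (280 - 8^2)/9 = 216/9 = 24, a_5 = floor((16 + 8)/24) = 1.
  m_6 = 24*1 - 8 = 16, d_6 = (280 - 16^2)/24 = 24/24 = 1, a_6 = floor((16 + 16)/1) = 32.
  m_7 = 1*32 - 16 = 16, d_7 = (280 - 16^2)/1 = 24/1 = 24: (m_7, d_7) = (m_1, d_1) = (16, 24), so from here the quotients repeat a_1, ..., a_6; the period length is 6.
Hence the expansion of sqrt(280) is a_0 = 16 followed by the repeating block 1, 2, 1, 2, 1, 32 (period 6).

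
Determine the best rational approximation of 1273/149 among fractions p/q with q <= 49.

Expand x = 1273/149 as a continued fraction with the Euclidean algorithm:
  1273 = 8*149 + 81, so a_0 = 8.
  149 = 1*81 + 68, so a_1 = 1.
  81 = 1*68 + 13, so a_2 = 1.
  68 = 5*13 + 3, so a_3 = 5.
  13 = 4*3 + 1, so a_4 = 4.
  3 = 3*1 + 0, so a_5 = 3.
so x = [8; 1, 1, 5, 4, 3].
Convergents (p_i = a_i*p_{i-1} + p_{i-2}, q_i = a_i*q_{i-1} + q_{i-2} with p_{-2}=0, p_{-1}=1, q_{-2}=1, q_{-1}=0), until the denominator exceeds 49:
  i=0: a_0=8, p_0 = 8*1 + 0 = 8, q_0 = 8*0 + 1 = 1.
  i=1: a_1=1, p_1 = 1*8 + 1 = 9, q_1 = 1*1 + 0 = 1.
  i=2: a_2=1, p_2 = 1*9 + 8 = 17, q_2 = 1*1 + 1 = 2.
  i=3: a_3=5, p_3 = 5*17 + 9 = 94, q_3 = 5*2 + 1 = 11.
  i=4: a_4=4, p_4 = 4*94 + 17 = 393, q_4 = 4*11 + 2 = 46.
  i=5: a_5=3, p_5 = 3*393 + 94 = 1273, q_5 = 3*46 + 11 = 149.
q_5 = 149 > 49, so the last convergent with denominator <= 49 is p_4/q_4 = 393/46.
The closest fraction with denominator <= 49 is either p_4/q_4 or the intermediate fraction (k*p_4 + p_3)/(k*q_4 + q_3) with the largest k >= 1 whose denominator stays <= 49; these approach x as k grows, and every other convergent or intermediate fraction in range is farther away.
Largest k: floor((49 - q_3)/q_4) = floor((49 - 11)/46) = 0.
Since k = 0, no intermediate fraction beyond p_4/q_4 has denominator <= 49, so the convergent 393/46 is the closest (its error is |1273*46 - 393*149|/(149*46) = 1/6854).

393/46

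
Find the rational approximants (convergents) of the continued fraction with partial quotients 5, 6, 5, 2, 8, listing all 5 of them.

Using the convergent recurrence p_i = a_i*p_{i-1} + p_{i-2}, q_i = a_i*q_{i-1} + q_{i-2} with p_{-2}=0, p_{-1}=1, q_{-2}=1, q_{-1}=0:
  i=0: a_0=5, p_0 = 5*1 + 0 = 5, q_0 = 5*0 + 1 = 1.
  i=1: a_1=6, p_1 = 6*5 + 1 = 31, q_1 = 6*1 + 0 = 6.
  i=2: a_2=5, p_2 = 5*31 + 5 = 160, q_2 = 5*6 + 1 = 31.
  i=3: a_3=2, p_3 = 2*160 + 31 = 351, q_3 = 2*31 + 6 = 68.
  i=4: a_4=8, p_4 = 8*351 + 160 = 2968, q_4 = 8*68 + 31 = 575.

5/1, 31/6, 160/31, 351/68, 2968/575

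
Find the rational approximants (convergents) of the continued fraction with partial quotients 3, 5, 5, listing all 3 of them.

3/1, 16/5, 83/26

Using the convergent recurrence p_i = a_i*p_{i-1} + p_{i-2}, q_i = a_i*q_{i-1} + q_{i-2} with p_{-2}=0, p_{-1}=1, q_{-2}=1, q_{-1}=0:
  i=0: a_0=3, p_0 = 3*1 + 0 = 3, q_0 = 3*0 + 1 = 1.
  i=1: a_1=5, p_1 = 5*3 + 1 = 16, q_1 = 5*1 + 0 = 5.
  i=2: a_2=5, p_2 = 5*16 + 3 = 83, q_2 = 5*5 + 1 = 26.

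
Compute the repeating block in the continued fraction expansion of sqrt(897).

Write x_i = (sqrt(897) + m_i)/d_i with (m_0, d_0) = (0, 1). a_0 = floor(sqrt(897)) = 29, since 29^2 = 841 <= 897 < 900 = 30^2.
Iterate m_{i+1} = d_i*a_i - m_i, d_{i+1} = (897 - m_{i+1}^2)/d_i, a_{i+1} = floor((a_0 + m_{i+1})/d_{i+1}):
  m_1 = 1*29 - 0 = 29, d_1 = (897 - 29^2)/1 = 56/1 = 56, a_1 = floor((29 + 29)/56) = 1.
  m_2 = 56*1 - 29 = 27, d_2 = (897 - 27^2)/56 = 168/56 = 3, a_2 = floor((29 + 27)/3) = 18.
  m_3 = 3*18 - 27 = 27, d_3 = (897 - 27^2)/3 = 168/3 = 56, a_3 = floor((29 + 27)/56) = 1.
  m_4 = 56*1 - 27 = 29, d_4 = (897 - 29^2)/56 = 56/56 = 1, a_4 = floor((29 + 29)/1) = 58.
  m_5 = 1*58 - 29 = 29, d_5 = (897 - 29^2)/1 = 56/1 = 56: (m_5, d_5) = (m_1, d_1) = (29, 56), so from here the quotients repeat a_1, ..., a_4; the period length is 4.
Hence the expansion of sqrt(897) is a_0 = 29 followed by the repeating block 1, 18, 1, 58 (period 4).

[29; (1, 18, 1, 58)]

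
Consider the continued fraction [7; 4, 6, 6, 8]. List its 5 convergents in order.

7/1, 29/4, 181/25, 1115/154, 9101/1257

Using the convergent recurrence p_i = a_i*p_{i-1} + p_{i-2}, q_i = a_i*q_{i-1} + q_{i-2} with p_{-2}=0, p_{-1}=1, q_{-2}=1, q_{-1}=0:
  i=0: a_0=7, p_0 = 7*1 + 0 = 7, q_0 = 7*0 + 1 = 1.
  i=1: a_1=4, p_1 = 4*7 + 1 = 29, q_1 = 4*1 + 0 = 4.
  i=2: a_2=6, p_2 = 6*29 + 7 = 181, q_2 = 6*4 + 1 = 25.
  i=3: a_3=6, p_3 = 6*181 + 29 = 1115, q_3 = 6*25 + 4 = 154.
  i=4: a_4=8, p_4 = 8*1115 + 181 = 9101, q_4 = 8*154 + 25 = 1257.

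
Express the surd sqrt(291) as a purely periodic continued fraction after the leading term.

[17; (17, 34)]

Write x_i = (sqrt(291) + m_i)/d_i with (m_0, d_0) = (0, 1). a_0 = floor(sqrt(291)) = 17, since 17^2 = 289 <= 291 < 324 = 18^2.
Iterate m_{i+1} = d_i*a_i - m_i, d_{i+1} = (291 - m_{i+1}^2)/d_i, a_{i+1} = floor((a_0 + m_{i+1})/d_{i+1}):
  m_1 = 1*17 - 0 = 17, d_1 = (291 - 17^2)/1 = 2/1 = 2, a_1 = floor((17 + 17)/2) = 17.
  m_2 = 2*17 - 17 = 17, d_2 = (291 - 17^2)/2 = 2/2 = 1, a_2 = floor((17 + 17)/1) = 34.
  m_3 = 1*34 - 17 = 17, d_3 = (291 - 17^2)/1 = 2/1 = 2: (m_3, d_3) = (m_1, d_1) = (17, 2), so from here the quotients repeat a_1, a_2; the period length is 2.
Hence the expansion of sqrt(291) is a_0 = 17 followed by the repeating block 17, 34 (period 2).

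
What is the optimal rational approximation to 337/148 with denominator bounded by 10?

16/7

Expand x = 337/148 as a continued fraction with the Euclidean algorithm:
  337 = 2*148 + 41, so a_0 = 2.
  148 = 3*41 + 25, so a_1 = 3.
  41 = 1*25 + 16, so a_2 = 1.
  25 = 1*16 + 9, so a_3 = 1.
  16 = 1*9 + 7, so a_4 = 1.
  9 = 1*7 + 2, so a_5 = 1.
  7 = 3*2 + 1, so a_6 = 3.
  2 = 2*1 + 0, so a_7 = 2.
so x = [2; 3, 1, 1, 1, 1, 3, 2].
Convergents (p_i = a_i*p_{i-1} + p_{i-2}, q_i = a_i*q_{i-1} + q_{i-2} with p_{-2}=0, p_{-1}=1, q_{-2}=1, q_{-1}=0), until the denominator exceeds 10:
  i=0: a_0=2, p_0 = 2*1 + 0 = 2, q_0 = 2*0 + 1 = 1.
  i=1: a_1=3, p_1 = 3*2 + 1 = 7, q_1 = 3*1 + 0 = 3.
  i=2: a_2=1, p_2 = 1*7 + 2 = 9, q_2 = 1*3 + 1 = 4.
  i=3: a_3=1, p_3 = 1*9 + 7 = 16, q_3 = 1*4 + 3 = 7.
  i=4: a_4=1, p_4 = 1*16 + 9 = 25, q_4 = 1*7 + 4 = 11.
q_4 = 11 > 10, so the last convergent with denominator <= 10 is p_3/q_3 = 16/7.
The closest fraction with denominator <= 10 is either p_3/q_3 or the intermediate fraction (k*p_3 + p_2)/(k*q_3 + q_2) with the largest k >= 1 whose denominator stays <= 10; these approach x as k grows, and every other convergent or intermediate fraction in range is farther away.
Largest k: floor((10 - q_2)/q_3) = floor((10 - 4)/7) = 0.
Since k = 0, no intermediate fraction beyond p_3/q_3 has denominator <= 10, so the convergent 16/7 is the closest (its error is |337*7 - 16*148|/(148*7) = 9/1036).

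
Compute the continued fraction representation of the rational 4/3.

[1; 3]

Run the Euclidean algorithm on 4 and 3; the successive quotients are the partial quotients a_0, a_1, ... (each step inverts the fractional part left over by the previous one):
  4 = 1*3 + 1, so a_0 = 1.
  3 = 3*1 + 0, so a_1 = 3.
The remainder reaches 0 after 2 divisions, so the expansion has 2 partial quotients, read off in order.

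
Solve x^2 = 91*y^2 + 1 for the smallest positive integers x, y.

(x, y) = (1574, 165)

First expand sqrt(91) as a continued fraction. With x_i = (sqrt(91) + m_i)/d_i and (m_0, d_0) = (0, 1): a_0 = floor(sqrt(91)) = 9, since 9^2 = 81 <= 91 < 100 = 10^2.
Iterate m_{i+1} = d_i*a_i - m_i, d_{i+1} = (91 - m_{i+1}^2)/d_i, a_{i+1} = floor((a_0 + m_{i+1})/d_{i+1}):
  m_1 = 1*9 - 0 = 9, d_1 = (91 - 9^2)/1 = 10/1 = 10, a_1 = floor((9 + 9)/10) = 1.
  m_2 = 10*1 - 9 = 1, d_2 = (91 - 1^2)/10 = 90/10 = 9, a_2 = floor((9 + 1)/9) = 1.
  m_3 = 9*1 - 1 = 8, d_3 = (91 - 8^2)/9 = 27/9 = 3, a_3 = floor((9 + 8)/3) = 5.
  m_4 = 3*5 - 8 = 7, d_4 = (91 - 7^2)/3 = 42/3 = 14, a_4 = floor((9 + 7)/14) = 1.
  m_5 = 14*1 - 7 = 7, d_5 = (91 - 7^2)/14 = 42/14 = 3, a_5 = floor((9 + 7)/3) = 5.
  m_6 = 3*5 - 7 = 8, d_6 = (91 - 8^2)/3 = 27/3 = 9, a_6 = floor((9 + 8)/9) = 1.
  m_7 = 9*1 - 8 = 1, d_7 = (91 - 1^2)/9 = 90/9 = 10, a_7 = floor((9 + 1)/10) = 1.
  m_8 = 10*1 - 1 = 9, d_8 = (91 - 9^2)/10 = 10/10 = 1, a_8 = floor((9 + 9)/1) = 18.
  m_9 = 1*18 - 9 = 9, d_9 = (91 - 9^2)/1 = 10/1 = 10: (m_9, d_9) = (m_1, d_1) = (9, 10), so from here the quotients repeat a_1, ..., a_8; the period length is 8.
So sqrt(91) = [9; (1, 1, 5, 1, 5, 1, 1, 18)] with period length k = 8.
k is even, so the fundamental solution of x^2 - 91y^2 = 1 is (p_{k-1}, q_{k-1}) = (p_7, q_7); compute convergents through index 7.
Convergents (p_i = a_i*p_{i-1} + p_{i-2}, q_i = a_i*q_{i-1} + q_{i-2} with p_{-2}=0, p_{-1}=1, q_{-2}=1, q_{-1}=0):
  i=0: a_0=9, p_0 = 9*1 + 0 = 9, q_0 = 9*0 + 1 = 1.
  i=1: a_1=1, p_1 = 1*9 + 1 = 10, q_1 = 1*1 + 0 = 1.
  i=2: a_2=1, p_2 = 1*10 + 9 = 19, q_2 = 1*1 + 1 = 2.
  i=3: a_3=5, p_3 = 5*19 + 10 = 105, q_3 = 5*2 + 1 = 11.
  i=4: a_4=1, p_4 = 1*105 + 19 = 124, q_4 = 1*11 + 2 = 13.
  i=5: a_5=5, p_5 = 5*124 + 105 = 725, q_5 = 5*13 + 11 = 76.
  i=6: a_6=1, p_6 = 1*725 + 124 = 849, q_6 = 1*76 + 13 = 89.
  i=7: a_7=1, p_7 = 1*849 + 725 = 1574, q_7 = 1*89 + 76 = 165.
Check: 1574^2 - 91*165^2 = 2477476 - 2477475 = 1, so (x, y) = (1574, 165) solves the equation, and by the theorem it is the least positive solution.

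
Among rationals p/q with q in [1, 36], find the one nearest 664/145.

87/19

Expand x = 664/145 as a continued fraction with the Euclidean algorithm:
  664 = 4*145 + 84, so a_0 = 4.
  145 = 1*84 + 61, so a_1 = 1.
  84 = 1*61 + 23, so a_2 = 1.
  61 = 2*23 + 15, so a_3 = 2.
  23 = 1*15 + 8, so a_4 = 1.
  15 = 1*8 + 7, so a_5 = 1.
  8 = 1*7 + 1, so a_6 = 1.
  7 = 7*1 + 0, so a_7 = 7.
so x = [4; 1, 1, 2, 1, 1, 1, 7].
Convergents (p_i = a_i*p_{i-1} + p_{i-2}, q_i = a_i*q_{i-1} + q_{i-2} with p_{-2}=0, p_{-1}=1, q_{-2}=1, q_{-1}=0), until the denominator exceeds 36:
  i=0: a_0=4, p_0 = 4*1 + 0 = 4, q_0 = 4*0 + 1 = 1.
  i=1: a_1=1, p_1 = 1*4 + 1 = 5, q_1 = 1*1 + 0 = 1.
  i=2: a_2=1, p_2 = 1*5 + 4 = 9, q_2 = 1*1 + 1 = 2.
  i=3: a_3=2, p_3 = 2*9 + 5 = 23, q_3 = 2*2 + 1 = 5.
  i=4: a_4=1, p_4 = 1*23 + 9 = 32, q_4 = 1*5 + 2 = 7.
  i=5: a_5=1, p_5 = 1*32 + 23 = 55, q_5 = 1*7 + 5 = 12.
  i=6: a_6=1, p_6 = 1*55 + 32 = 87, q_6 = 1*12 + 7 = 19.
  i=7: a_7=7, p_7 = 7*87 + 55 = 664, q_7 = 7*19 + 12 = 145.
q_7 = 145 > 36, so the last convergent with denominator <= 36 is p_6/q_6 = 87/19.
The closest fraction with denominator <= 36 is either p_6/q_6 or the intermediate fraction (k*p_6 + p_5)/(k*q_6 + q_5) with the largest k >= 1 whose denominator stays <= 36; these approach x as k grows, and every other convergent or intermediate fraction in range is farther away.
Largest k: floor((36 - q_5)/q_6) = floor((36 - 12)/19) = 1.
That gives (1*87 + 55)/(1*19 + 12) = 142/31.
Compare the errors: |x - 87/19| = |664*19 - 87*145|/(145*19) = 1/2755, and |x - 142/31| = |664*31 - 142*145|/(145*31) = 6/4495.
Cross-multiplying, 1*4495 = 4495 < 16530 = 6*2755, so 1/2755 is smaller: the convergent 87/19 is closer to x than 142/31.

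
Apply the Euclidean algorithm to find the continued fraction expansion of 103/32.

Run the Euclidean algorithm on 103 and 32; the successive quotients are the partial quotients a_0, a_1, ... (each step inverts the fractional part left over by the previous one):
  103 = 3*32 + 7, so a_0 = 3.
  32 = 4*7 + 4, so a_1 = 4.
  7 = 1*4 + 3, so a_2 = 1.
  4 = 1*3 + 1, so a_3 = 1.
  3 = 3*1 + 0, so a_4 = 3.
The remainder reaches 0 after 5 divisions, so the expansion has 5 partial quotients, read off in order.

[3; 4, 1, 1, 3]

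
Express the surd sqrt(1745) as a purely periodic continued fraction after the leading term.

[41; (1, 3, 2, 2, 3, 1, 82)]

Write x_i = (sqrt(1745) + m_i)/d_i with (m_0, d_0) = (0, 1). a_0 = floor(sqrt(1745)) = 41, since 41^2 = 1681 <= 1745 < 1764 = 42^2.
Iterate m_{i+1} = d_i*a_i - m_i, d_{i+1} = (1745 - m_{i+1}^2)/d_i, a_{i+1} = floor((a_0 + m_{i+1})/d_{i+1}):
  m_1 = 1*41 - 0 = 41, d_1 = (1745 - 41^2)/1 = 64/1 = 64, a_1 = floor((41 + 41)/64) = 1.
  m_2 = 64*1 - 41 = 23, d_2 = (1745 - 23^2)/64 = 1216/64 = 19, a_2 = floor((41 + 23)/19) = 3.
  m_3 = 19*3 - 23 = 34, d_3 = (1745 - 34^2)/19 = 589/19 = 31, a_3 = floor((41 + 34)/31) = 2.
  m_4 = 31*2 - 34 = 28, d_4 = (1745 - 28^2)/31 = 961/31 = 31, a_4 = floor((41 + 28)/31) = 2.
  m_5 = 31*2 - 28 = 34, d_5 = (1745 - 34^2)/31 = 589/31 = 19, a_5 = floor((41 + 34)/19) = 3.
  m_6 = 19*3 - 34 = 23, d_6 = (1745 - 23^2)/19 = 1216/19 = 64, a_6 = floor((41 + 23)/64) = 1.
  m_7 = 64*1 - 23 = 41, d_7 = (1745 - 41^2)/64 = 64/64 = 1, a_7 = floor((41 + 41)/1) = 82.
  m_8 = 1*82 - 41 = 41, d_8 = (1745 - 41^2)/1 = 64/1 = 64: (m_8, d_8) = (m_1, d_1) = (41, 64), so from here the quotients repeat a_1, ..., a_7; the period length is 7.
Hence the expansion of sqrt(1745) is a_0 = 41 followed by the repeating block 1, 3, 2, 2, 3, 1, 82 (period 7).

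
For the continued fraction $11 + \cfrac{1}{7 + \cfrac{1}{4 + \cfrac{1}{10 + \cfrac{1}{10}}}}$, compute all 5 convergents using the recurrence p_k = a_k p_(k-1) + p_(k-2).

11/1, 78/7, 323/29, 3308/297, 33403/2999

Using the convergent recurrence p_i = a_i*p_{i-1} + p_{i-2}, q_i = a_i*q_{i-1} + q_{i-2} with p_{-2}=0, p_{-1}=1, q_{-2}=1, q_{-1}=0:
  i=0: a_0=11, p_0 = 11*1 + 0 = 11, q_0 = 11*0 + 1 = 1.
  i=1: a_1=7, p_1 = 7*11 + 1 = 78, q_1 = 7*1 + 0 = 7.
  i=2: a_2=4, p_2 = 4*78 + 11 = 323, q_2 = 4*7 + 1 = 29.
  i=3: a_3=10, p_3 = 10*323 + 78 = 3308, q_3 = 10*29 + 7 = 297.
  i=4: a_4=10, p_4 = 10*3308 + 323 = 33403, q_4 = 10*297 + 29 = 2999.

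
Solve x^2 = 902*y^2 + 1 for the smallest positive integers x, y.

(x, y) = (901, 30)

First expand sqrt(902) as a continued fraction. With x_i = (sqrt(902) + m_i)/d_i and (m_0, d_0) = (0, 1): a_0 = floor(sqrt(902)) = 30, since 30^2 = 900 <= 902 < 961 = 31^2.
Iterate m_{i+1} = d_i*a_i - m_i, d_{i+1} = (902 - m_{i+1}^2)/d_i, a_{i+1} = floor((a_0 + m_{i+1})/d_{i+1}):
  m_1 = 1*30 - 0 = 30, d_1 = (902 - 30^2)/1 = 2/1 = 2, a_1 = floor((30 + 30)/2) = 30.
  m_2 = 2*30 - 30 = 30, d_2 = (902 - 30^2)/2 = 2/2 = 1, a_2 = floor((30 + 30)/1) = 60.
  m_3 = 1*60 - 30 = 30, d_3 = (902 - 30^2)/1 = 2/1 = 2: (m_3, d_3) = (m_1, d_1) = (30, 2), so from here the quotients repeat a_1, a_2; the period length is 2.
So sqrt(902) = [30; (30, 60)] with period length k = 2.
k is even, so the fundamental solution of x^2 - 902y^2 = 1 is (p_{k-1}, q_{k-1}) = (p_1, q_1); compute convergents through index 1.
Convergents (p_i = a_i*p_{i-1} + p_{i-2}, q_i = a_i*q_{i-1} + q_{i-2} with p_{-2}=0, p_{-1}=1, q_{-2}=1, q_{-1}=0):
  i=0: a_0=30, p_0 = 30*1 + 0 = 30, q_0 = 30*0 + 1 = 1.
  i=1: a_1=30, p_1 = 30*30 + 1 = 901, q_1 = 30*1 + 0 = 30.
Check: 901^2 - 902*30^2 = 811801 - 811800 = 1, so (x, y) = (901, 30) solves the equation, and by the theorem it is the least positive solution.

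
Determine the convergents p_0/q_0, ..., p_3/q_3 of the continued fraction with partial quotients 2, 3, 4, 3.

Using the convergent recurrence p_i = a_i*p_{i-1} + p_{i-2}, q_i = a_i*q_{i-1} + q_{i-2} with p_{-2}=0, p_{-1}=1, q_{-2}=1, q_{-1}=0:
  i=0: a_0=2, p_0 = 2*1 + 0 = 2, q_0 = 2*0 + 1 = 1.
  i=1: a_1=3, p_1 = 3*2 + 1 = 7, q_1 = 3*1 + 0 = 3.
  i=2: a_2=4, p_2 = 4*7 + 2 = 30, q_2 = 4*3 + 1 = 13.
  i=3: a_3=3, p_3 = 3*30 + 7 = 97, q_3 = 3*13 + 3 = 42.

2/1, 7/3, 30/13, 97/42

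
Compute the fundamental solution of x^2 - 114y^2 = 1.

(x, y) = (1025, 96)

First expand sqrt(114) as a continued fraction. With x_i = (sqrt(114) + m_i)/d_i and (m_0, d_0) = (0, 1): a_0 = floor(sqrt(114)) = 10, since 10^2 = 100 <= 114 < 121 = 11^2.
Iterate m_{i+1} = d_i*a_i - m_i, d_{i+1} = (114 - m_{i+1}^2)/d_i, a_{i+1} = floor((a_0 + m_{i+1})/d_{i+1}):
  m_1 = 1*10 - 0 = 10, d_1 = (114 - 10^2)/1 = 14/1 = 14, a_1 = floor((10 + 10)/14) = 1.
  m_2 = 14*1 - 10 = 4, d_2 = (114 - 4^2)/14 = 98/14 = 7, a_2 = floor((10 + 4)/7) = 2.
  m_3 = 7*2 - 4 = 10, d_3 = (114 - 10^2)/7 = 14/7 = 2, a_3 = floor((10 + 10)/2) = 10.
  m_4 = 2*10 - 10 = 10, d_4 = (114 - 10^2)/2 = 14/2 = 7, a_4 = floor((10 + 10)/7) = 2.
  m_5 = 7*2 - 10 = 4, d_5 = (114 - 4^2)/7 = 98/7 = 14, a_5 = floor((10 + 4)/14) = 1.
  m_6 = 14*1 - 4 = 10, d_6 = (114 - 10^2)/14 = 14/14 = 1, a_6 = floor((10 + 10)/1) = 20.
  m_7 = 1*20 - 10 = 10, d_7 = (114 - 10^2)/1 = 14/1 = 14: (m_7, d_7) = (m_1, d_1) = (10, 14), so from here the quotients repeat a_1, ..., a_6; the period length is 6.
So sqrt(114) = [10; (1, 2, 10, 2, 1, 20)] with period length k = 6.
k is even, so the fundamental solution of x^2 - 114y^2 = 1 is (p_{k-1}, q_{k-1}) = (p_5, q_5); compute convergents through index 5.
Convergents (p_i = a_i*p_{i-1} + p_{i-2}, q_i = a_i*q_{i-1} + q_{i-2} with p_{-2}=0, p_{-1}=1, q_{-2}=1, q_{-1}=0):
  i=0: a_0=10, p_0 = 10*1 + 0 = 10, q_0 = 10*0 + 1 = 1.
  i=1: a_1=1, p_1 = 1*10 + 1 = 11, q_1 = 1*1 + 0 = 1.
  i=2: a_2=2, p_2 = 2*11 + 10 = 32, q_2 = 2*1 + 1 = 3.
  i=3: a_3=10, p_3 = 10*32 + 11 = 331, q_3 = 10*3 + 1 = 31.
  i=4: a_4=2, p_4 = 2*331 + 32 = 694, q_4 = 2*31 + 3 = 65.
  i=5: a_5=1, p_5 = 1*694 + 331 = 1025, q_5 = 1*65 + 31 = 96.
Check: 1025^2 - 114*96^2 = 1050625 - 1050624 = 1, so (x, y) = (1025, 96) solves the equation, and by the theorem it is the least positive solution.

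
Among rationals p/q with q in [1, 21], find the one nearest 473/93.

Expand x = 473/93 as a continued fraction with the Euclidean algorithm:
  473 = 5*93 + 8, so a_0 = 5.
  93 = 11*8 + 5, so a_1 = 11.
  8 = 1*5 + 3, so a_2 = 1.
  5 = 1*3 + 2, so a_3 = 1.
  3 = 1*2 + 1, so a_4 = 1.
  2 = 2*1 + 0, so a_5 = 2.
so x = [5; 11, 1, 1, 1, 2].
Convergents (p_i = a_i*p_{i-1} + p_{i-2}, q_i = a_i*q_{i-1} + q_{i-2} with p_{-2}=0, p_{-1}=1, q_{-2}=1, q_{-1}=0), until the denominator exceeds 21:
  i=0: a_0=5, p_0 = 5*1 + 0 = 5, q_0 = 5*0 + 1 = 1.
  i=1: a_1=11, p_1 = 11*5 + 1 = 56, q_1 = 11*1 + 0 = 11.
  i=2: a_2=1, p_2 = 1*56 + 5 = 61, q_2 = 1*11 + 1 = 12.
  i=3: a_3=1, p_3 = 1*61 + 56 = 117, q_3 = 1*12 + 11 = 23.
q_3 = 23 > 21, so the last convergent with denominator <= 21 is p_2/q_2 = 61/12.
The closest fraction with denominator <= 21 is either p_2/q_2 or the intermediate fraction (k*p_2 + p_1)/(k*q_2 + q_1) with the largest k >= 1 whose denominator stays <= 21; these approach x as k grows, and every other convergent or intermediate fraction in range is farther away.
Largest k: floor((21 - q_1)/q_2) = floor((21 - 11)/12) = 0.
Since k = 0, no intermediate fraction beyond p_2/q_2 has denominator <= 21, so the convergent 61/12 is the closest (its error is |473*12 - 61*93|/(93*12) = 3/1116).

61/12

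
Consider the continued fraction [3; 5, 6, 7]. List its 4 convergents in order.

3/1, 16/5, 99/31, 709/222

Using the convergent recurrence p_i = a_i*p_{i-1} + p_{i-2}, q_i = a_i*q_{i-1} + q_{i-2} with p_{-2}=0, p_{-1}=1, q_{-2}=1, q_{-1}=0:
  i=0: a_0=3, p_0 = 3*1 + 0 = 3, q_0 = 3*0 + 1 = 1.
  i=1: a_1=5, p_1 = 5*3 + 1 = 16, q_1 = 5*1 + 0 = 5.
  i=2: a_2=6, p_2 = 6*16 + 3 = 99, q_2 = 6*5 + 1 = 31.
  i=3: a_3=7, p_3 = 7*99 + 16 = 709, q_3 = 7*31 + 5 = 222.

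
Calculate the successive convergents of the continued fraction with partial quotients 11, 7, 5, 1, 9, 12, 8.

11/1, 78/7, 401/36, 479/43, 4712/423, 57023/5119, 460896/41375

Using the convergent recurrence p_i = a_i*p_{i-1} + p_{i-2}, q_i = a_i*q_{i-1} + q_{i-2} with p_{-2}=0, p_{-1}=1, q_{-2}=1, q_{-1}=0:
  i=0: a_0=11, p_0 = 11*1 + 0 = 11, q_0 = 11*0 + 1 = 1.
  i=1: a_1=7, p_1 = 7*11 + 1 = 78, q_1 = 7*1 + 0 = 7.
  i=2: a_2=5, p_2 = 5*78 + 11 = 401, q_2 = 5*7 + 1 = 36.
  i=3: a_3=1, p_3 = 1*401 + 78 = 479, q_3 = 1*36 + 7 = 43.
  i=4: a_4=9, p_4 = 9*479 + 401 = 4712, q_4 = 9*43 + 36 = 423.
  i=5: a_5=12, p_5 = 12*4712 + 479 = 57023, q_5 = 12*423 + 43 = 5119.
  i=6: a_6=8, p_6 = 8*57023 + 4712 = 460896, q_6 = 8*5119 + 423 = 41375.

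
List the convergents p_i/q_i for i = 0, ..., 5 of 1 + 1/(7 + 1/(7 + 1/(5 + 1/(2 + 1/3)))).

Using the convergent recurrence p_i = a_i*p_{i-1} + p_{i-2}, q_i = a_i*q_{i-1} + q_{i-2} with p_{-2}=0, p_{-1}=1, q_{-2}=1, q_{-1}=0:
  i=0: a_0=1, p_0 = 1*1 + 0 = 1, q_0 = 1*0 + 1 = 1.
  i=1: a_1=7, p_1 = 7*1 + 1 = 8, q_1 = 7*1 + 0 = 7.
  i=2: a_2=7, p_2 = 7*8 + 1 = 57, q_2 = 7*7 + 1 = 50.
  i=3: a_3=5, p_3 = 5*57 + 8 = 293, q_3 = 5*50 + 7 = 257.
  i=4: a_4=2, p_4 = 2*293 + 57 = 643, q_4 = 2*257 + 50 = 564.
  i=5: a_5=3, p_5 = 3*643 + 293 = 2222, q_5 = 3*564 + 257 = 1949.

1/1, 8/7, 57/50, 293/257, 643/564, 2222/1949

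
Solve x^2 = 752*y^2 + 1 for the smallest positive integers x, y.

(x, y) = (4607, 168)

First expand sqrt(752) as a continued fraction. With x_i = (sqrt(752) + m_i)/d_i and (m_0, d_0) = (0, 1): a_0 = floor(sqrt(752)) = 27, since 27^2 = 729 <= 752 < 784 = 28^2.
Iterate m_{i+1} = d_i*a_i - m_i, d_{i+1} = (752 - m_{i+1}^2)/d_i, a_{i+1} = floor((a_0 + m_{i+1})/d_{i+1}):
  m_1 = 1*27 - 0 = 27, d_1 = (752 - 27^2)/1 = 23/1 = 23, a_1 = floor((27 + 27)/23) = 2.
  m_2 = 23*2 - 27 = 19, d_2 = (752 - 19^2)/23 = 391/23 = 17, a_2 = floor((27 + 19)/17) = 2.
  m_3 = 17*2 - 19 = 15, d_3 = (752 - 15^2)/17 = 527/17 = 31, a_3 = floor((27 + 15)/31) = 1.
  m_4 = 31*1 - 15 = 16, d_4 = (752 - 16^2)/31 = 496/31 = 16, a_4 = floor((27 + 16)/16) = 2.
  m_5 = 16*2 - 16 = 16, d_5 = (752 - 16^2)/16 = 496/16 = 31, a_5 = floor((27 + 16)/31) = 1.
  m_6 = 31*1 - 16 = 15, d_6 = (752 - 15^2)/31 = 527/31 = 17, a_6 = floor((27 + 15)/17) = 2.
  m_7 = 17*2 - 15 = 19, d_7 = (752 - 19^2)/17 = 391/17 = 23, a_7 = floor((27 + 19)/23) = 2.
  m_8 = 23*2 - 19 = 27, d_8 = (752 - 27^2)/23 = 23/23 = 1, a_8 = floor((27 + 27)/1) = 54.
  m_9 = 1*54 - 27 = 27, d_9 = (752 - 27^2)/1 = 23/1 = 23: (m_9, d_9) = (m_1, d_1) = (27, 23), so from here the quotients repeat a_1, ..., a_8; the period length is 8.
So sqrt(752) = [27; (2, 2, 1, 2, 1, 2, 2, 54)] with period length k = 8.
k is even, so the fundamental solution of x^2 - 752y^2 = 1 is (p_{k-1}, q_{k-1}) = (p_7, q_7); compute convergents through index 7.
Convergents (p_i = a_i*p_{i-1} + p_{i-2}, q_i = a_i*q_{i-1} + q_{i-2} with p_{-2}=0, p_{-1}=1, q_{-2}=1, q_{-1}=0):
  i=0: a_0=27, p_0 = 27*1 + 0 = 27, q_0 = 27*0 + 1 = 1.
  i=1: a_1=2, p_1 = 2*27 + 1 = 55, q_1 = 2*1 + 0 = 2.
  i=2: a_2=2, p_2 = 2*55 + 27 = 137, q_2 = 2*2 + 1 = 5.
  i=3: a_3=1, p_3 = 1*137 + 55 = 192, q_3 = 1*5 + 2 = 7.
  i=4: a_4=2, p_4 = 2*192 + 137 = 521, q_4 = 2*7 + 5 = 19.
  i=5: a_5=1, p_5 = 1*521 + 192 = 713, q_5 = 1*19 + 7 = 26.
  i=6: a_6=2, p_6 = 2*713 + 521 = 1947, q_6 = 2*26 + 19 = 71.
  i=7: a_7=2, p_7 = 2*1947 + 713 = 4607, q_7 = 2*71 + 26 = 168.
Check: 4607^2 - 752*168^2 = 21224449 - 21224448 = 1, so (x, y) = (4607, 168) solves the equation, and by the theorem it is the least positive solution.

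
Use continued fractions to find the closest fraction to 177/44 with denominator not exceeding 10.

Expand x = 177/44 as a continued fraction with the Euclidean algorithm:
  177 = 4*44 + 1, so a_0 = 4.
  44 = 44*1 + 0, so a_1 = 44.
so x = [4; 44].
Convergents (p_i = a_i*p_{i-1} + p_{i-2}, q_i = a_i*q_{i-1} + q_{i-2} with p_{-2}=0, p_{-1}=1, q_{-2}=1, q_{-1}=0), until the denominator exceeds 10:
  i=0: a_0=4, p_0 = 4*1 + 0 = 4, q_0 = 4*0 + 1 = 1.
  i=1: a_1=44, p_1 = 44*4 + 1 = 177, q_1 = 44*1 + 0 = 44.
q_1 = 44 > 10, so the last convergent with denominator <= 10 is p_0/q_0 = 4/1.
The closest fraction with denominator <= 10 is either p_0/q_0 or the intermediate fraction (k*p_0 + p_{-1})/(k*q_0 + q_{-1}) with the largest k >= 1 whose denominator stays <= 10; these approach x as k grows, and every other convergent or intermediate fraction in range is farther away.
Largest k: floor((10 - q_{-1})/q_0) = floor((10 - 0)/1) = 10 (using the seeds p_{-1} = 1, q_{-1} = 0).
That gives (10*4 + 1)/(10*1 + 0) = 41/10.
Compare the errors: |x - 4/1| = |177*1 - 4*44|/(44*1) = 1/44, and |x - 41/10| = |177*10 - 41*44|/(44*10) = 34/440.
Cross-multiplying, 1*440 = 440 < 1496 = 34*44, so 1/44 is smaller: the convergent 4/1 is closer to x than 41/10.

4/1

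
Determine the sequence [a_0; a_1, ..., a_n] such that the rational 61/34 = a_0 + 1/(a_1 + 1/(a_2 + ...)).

Run the Euclidean algorithm on 61 and 34; the successive quotients are the partial quotients a_0, a_1, ... (each step inverts the fractional part left over by the previous one):
  61 = 1*34 + 27, so a_0 = 1.
  34 = 1*27 + 7, so a_1 = 1.
  27 = 3*7 + 6, so a_2 = 3.
  7 = 1*6 + 1, so a_3 = 1.
  6 = 6*1 + 0, so a_4 = 6.
The remainder reaches 0 after 5 divisions, so the expansion has 5 partial quotients, read off in order.

[1; 1, 3, 1, 6]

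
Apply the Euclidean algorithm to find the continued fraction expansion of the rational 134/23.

[5; 1, 4, 1, 3]

Run the Euclidean algorithm on 134 and 23; the successive quotients are the partial quotients a_0, a_1, ... (each step inverts the fractional part left over by the previous one):
  134 = 5*23 + 19, so a_0 = 5.
  23 = 1*19 + 4, so a_1 = 1.
  19 = 4*4 + 3, so a_2 = 4.
  4 = 1*3 + 1, so a_3 = 1.
  3 = 3*1 + 0, so a_4 = 3.
The remainder reaches 0 after 5 divisions, so the expansion has 5 partial quotients, read off in order.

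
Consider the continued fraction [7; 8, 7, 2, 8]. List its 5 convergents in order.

7/1, 57/8, 406/57, 869/122, 7358/1033

Using the convergent recurrence p_i = a_i*p_{i-1} + p_{i-2}, q_i = a_i*q_{i-1} + q_{i-2} with p_{-2}=0, p_{-1}=1, q_{-2}=1, q_{-1}=0:
  i=0: a_0=7, p_0 = 7*1 + 0 = 7, q_0 = 7*0 + 1 = 1.
  i=1: a_1=8, p_1 = 8*7 + 1 = 57, q_1 = 8*1 + 0 = 8.
  i=2: a_2=7, p_2 = 7*57 + 7 = 406, q_2 = 7*8 + 1 = 57.
  i=3: a_3=2, p_3 = 2*406 + 57 = 869, q_3 = 2*57 + 8 = 122.
  i=4: a_4=8, p_4 = 8*869 + 406 = 7358, q_4 = 8*122 + 57 = 1033.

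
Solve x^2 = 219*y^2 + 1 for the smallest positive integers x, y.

(x, y) = (74, 5)

First expand sqrt(219) as a continued fraction. With x_i = (sqrt(219) + m_i)/d_i and (m_0, d_0) = (0, 1): a_0 = floor(sqrt(219)) = 14, since 14^2 = 196 <= 219 < 225 = 15^2.
Iterate m_{i+1} = d_i*a_i - m_i, d_{i+1} = (219 - m_{i+1}^2)/d_i, a_{i+1} = floor((a_0 + m_{i+1})/d_{i+1}):
  m_1 = 1*14 - 0 = 14, d_1 = (219 - 14^2)/1 = 23/1 = 23, a_1 = floor((14 + 14)/23) = 1.
  m_2 = 23*1 - 14 = 9, d_2 = (219 - 9^2)/23 = 138/23 = 6, a_2 = floor((14 + 9)/6) = 3.
  m_3 = 6*3 - 9 = 9, d_3 = (219 - 9^2)/6 = 138/6 = 23, a_3 = floor((14 + 9)/23) = 1.
  m_4 = 23*1 - 9 = 14, d_4 = (219 - 14^2)/23 = 23/23 = 1, a_4 = floor((14 + 14)/1) = 28.
  m_5 = 1*28 - 14 = 14, d_5 = (219 - 14^2)/1 = 23/1 = 23: (m_5, d_5) = (m_1, d_1) = (14, 23), so from here the quotients repeat a_1, ..., a_4; the period length is 4.
So sqrt(219) = [14; (1, 3, 1, 28)] with period length k = 4.
k is even, so the fundamental solution of x^2 - 219y^2 = 1 is (p_{k-1}, q_{k-1}) = (p_3, q_3); compute convergents through index 3.
Convergents (p_i = a_i*p_{i-1} + p_{i-2}, q_i = a_i*q_{i-1} + q_{i-2} with p_{-2}=0, p_{-1}=1, q_{-2}=1, q_{-1}=0):
  i=0: a_0=14, p_0 = 14*1 + 0 = 14, q_0 = 14*0 + 1 = 1.
  i=1: a_1=1, p_1 = 1*14 + 1 = 15, q_1 = 1*1 + 0 = 1.
  i=2: a_2=3, p_2 = 3*15 + 14 = 59, q_2 = 3*1 + 1 = 4.
  i=3: a_3=1, p_3 = 1*59 + 15 = 74, q_3 = 1*4 + 1 = 5.
Check: 74^2 - 219*5^2 = 5476 - 5475 = 1, so (x, y) = (74, 5) solves the equation, and by the theorem it is the least positive solution.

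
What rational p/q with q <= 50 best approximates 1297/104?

Expand x = 1297/104 as a continued fraction with the Euclidean algorithm:
  1297 = 12*104 + 49, so a_0 = 12.
  104 = 2*49 + 6, so a_1 = 2.
  49 = 8*6 + 1, so a_2 = 8.
  6 = 6*1 + 0, so a_3 = 6.
so x = [12; 2, 8, 6].
Convergents (p_i = a_i*p_{i-1} + p_{i-2}, q_i = a_i*q_{i-1} + q_{i-2} with p_{-2}=0, p_{-1}=1, q_{-2}=1, q_{-1}=0), until the denominator exceeds 50:
  i=0: a_0=12, p_0 = 12*1 + 0 = 12, q_0 = 12*0 + 1 = 1.
  i=1: a_1=2, p_1 = 2*12 + 1 = 25, q_1 = 2*1 + 0 = 2.
  i=2: a_2=8, p_2 = 8*25 + 12 = 212, q_2 = 8*2 + 1 = 17.
  i=3: a_3=6, p_3 = 6*212 + 25 = 1297, q_3 = 6*17 + 2 = 104.
q_3 = 104 > 50, so the last convergent with denominator <= 50 is p_2/q_2 = 212/17.
The closest fraction with denominator <= 50 is either p_2/q_2 or the intermediate fraction (k*p_2 + p_1)/(k*q_2 + q_1) with the largest k >= 1 whose denominator stays <= 50; these approach x as k grows, and every other convergent or intermediate fraction in range is farther away.
Largest k: floor((50 - q_1)/q_2) = floor((50 - 2)/17) = 2.
That gives (2*212 + 25)/(2*17 + 2) = 449/36.
Compare the errors: |x - 212/17| = |1297*17 - 212*104|/(104*17) = 1/1768, and |x - 449/36| = |1297*36 - 449*104|/(104*36) = 4/3744.
Cross-multiplying, 1*3744 = 3744 < 7072 = 4*1768, so 1/1768 is smaller: the convergent 212/17 is closer to x than 449/36.

212/17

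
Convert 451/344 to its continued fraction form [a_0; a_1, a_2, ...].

Run the Euclidean algorithm on 451 and 344; the successive quotients are the partial quotients a_0, a_1, ... (each step inverts the fractional part left over by the previous one):
  451 = 1*344 + 107, so a_0 = 1.
  344 = 3*107 + 23, so a_1 = 3.
  107 = 4*23 + 15, so a_2 = 4.
  23 = 1*15 + 8, so a_3 = 1.
  15 = 1*8 + 7, so a_4 = 1.
  8 = 1*7 + 1, so a_5 = 1.
  7 = 7*1 + 0, so a_6 = 7.
The remainder reaches 0 after 7 divisions, so the expansion has 7 partial quotients, read off in order.

[1; 3, 4, 1, 1, 1, 7]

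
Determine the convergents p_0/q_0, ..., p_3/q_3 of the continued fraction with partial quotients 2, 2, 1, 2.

Using the convergent recurrence p_i = a_i*p_{i-1} + p_{i-2}, q_i = a_i*q_{i-1} + q_{i-2} with p_{-2}=0, p_{-1}=1, q_{-2}=1, q_{-1}=0:
  i=0: a_0=2, p_0 = 2*1 + 0 = 2, q_0 = 2*0 + 1 = 1.
  i=1: a_1=2, p_1 = 2*2 + 1 = 5, q_1 = 2*1 + 0 = 2.
  i=2: a_2=1, p_2 = 1*5 + 2 = 7, q_2 = 1*2 + 1 = 3.
  i=3: a_3=2, p_3 = 2*7 + 5 = 19, q_3 = 2*3 + 2 = 8.

2/1, 5/2, 7/3, 19/8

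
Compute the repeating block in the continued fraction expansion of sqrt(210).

[14; (2, 28)]

Write x_i = (sqrt(210) + m_i)/d_i with (m_0, d_0) = (0, 1). a_0 = floor(sqrt(210)) = 14, since 14^2 = 196 <= 210 < 225 = 15^2.
Iterate m_{i+1} = d_i*a_i - m_i, d_{i+1} = (210 - m_{i+1}^2)/d_i, a_{i+1} = floor((a_0 + m_{i+1})/d_{i+1}):
  m_1 = 1*14 - 0 = 14, d_1 = (210 - 14^2)/1 = 14/1 = 14, a_1 = floor((14 + 14)/14) = 2.
  m_2 = 14*2 - 14 = 14, d_2 = (210 - 14^2)/14 = 14/14 = 1, a_2 = floor((14 + 14)/1) = 28.
  m_3 = 1*28 - 14 = 14, d_3 = (210 - 14^2)/1 = 14/1 = 14: (m_3, d_3) = (m_1, d_1) = (14, 14), so from here the quotients repeat a_1, a_2; the period length is 2.
Hence the expansion of sqrt(210) is a_0 = 14 followed by the repeating block 2, 28 (period 2).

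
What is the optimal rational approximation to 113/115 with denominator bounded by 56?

55/56

Expand x = 113/115 as a continued fraction with the Euclidean algorithm:
  113 = 0*115 + 113, so a_0 = 0.
  115 = 1*113 + 2, so a_1 = 1.
  113 = 56*2 + 1, so a_2 = 56.
  2 = 2*1 + 0, so a_3 = 2.
so x = [0; 1, 56, 2].
Convergents (p_i = a_i*p_{i-1} + p_{i-2}, q_i = a_i*q_{i-1} + q_{i-2} with p_{-2}=0, p_{-1}=1, q_{-2}=1, q_{-1}=0), until the denominator exceeds 56:
  i=0: a_0=0, p_0 = 0*1 + 0 = 0, q_0 = 0*0 + 1 = 1.
  i=1: a_1=1, p_1 = 1*0 + 1 = 1, q_1 = 1*1 + 0 = 1.
  i=2: a_2=56, p_2 = 56*1 + 0 = 56, q_2 = 56*1 + 1 = 57.
q_2 = 57 > 56, so the last convergent with denominator <= 56 is p_1/q_1 = 1/1.
The closest fraction with denominator <= 56 is either p_1/q_1 or the intermediate fraction (k*p_1 + p_0)/(k*q_1 + q_0) with the largest k >= 1 whose denominator stays <= 56; these approach x as k grows, and every other convergent or intermediate fraction in range is farther away.
Largest k: floor((56 - q_0)/q_1) = floor((56 - 1)/1) = 55.
That gives (55*1 + 0)/(55*1 + 1) = 55/56.
Compare the errors: |x - 1/1| = |113*1 - 1*115|/(115*1) = 2/115, and |x - 55/56| = |113*56 - 55*115|/(115*56) = 3/6440.
Cross-multiplying, 3*115 = 345 < 12880 = 2*6440, so 3/6440 is smaller: the intermediate fraction 55/56 is closer to x than 1/1.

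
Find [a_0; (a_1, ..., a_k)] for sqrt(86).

[9; (3, 1, 1, 1, 8, 1, 1, 1, 3, 18)]

Write x_i = (sqrt(86) + m_i)/d_i with (m_0, d_0) = (0, 1). a_0 = floor(sqrt(86)) = 9, since 9^2 = 81 <= 86 < 100 = 10^2.
Iterate m_{i+1} = d_i*a_i - m_i, d_{i+1} = (86 - m_{i+1}^2)/d_i, a_{i+1} = floor((a_0 + m_{i+1})/d_{i+1}):
  m_1 = 1*9 - 0 = 9, d_1 = (86 - 9^2)/1 = 5/1 = 5, a_1 = floor((9 + 9)/5) = 3.
  m_2 = 5*3 - 9 = 6, d_2 = (86 - 6^2)/5 = 50/5 = 10, a_2 = floor((9 + 6)/10) = 1.
  m_3 = 10*1 - 6 = 4, d_3 = (86 - 4^2)/10 = 70/10 = 7, a_3 = floor((9 + 4)/7) = 1.
  m_4 = 7*1 - 4 = 3, d_4 = (86 - 3^2)/7 = 77/7 = 11, a_4 = floor((9 + 3)/11) = 1.
  m_5 = 11*1 - 3 = 8, d_5 = (86 - 8^2)/11 = 22/11 = 2, a_5 = floor((9 + 8)/2) = 8.
  m_6 = 2*8 - 8 = 8, d_6 = (86 - 8^2)/2 = 22/2 = 11, a_6 = floor((9 + 8)/11) = 1.
  m_7 = 11*1 - 8 = 3, d_7 = (86 - 3^2)/11 = 77/11 = 7, a_7 = floor((9 + 3)/7) = 1.
  m_8 = 7*1 - 3 = 4, d_8 = (86 - 4^2)/7 = 70/7 = 10, a_8 = floor((9 + 4)/10) = 1.
  m_9 = 10*1 - 4 = 6, d_9 = (86 - 6^2)/10 = 50/10 = 5, a_9 = floor((9 + 6)/5) = 3.
  m_10 = 5*3 - 6 = 9, d_10 = (86 - 9^2)/5 = 5/5 = 1, a_10 = floor((9 + 9)/1) = 18.
  m_11 = 1*18 - 9 = 9, d_11 = (86 - 9^2)/1 = 5/1 = 5: (m_11, d_11) = (m_1, d_1) = (9, 5), so from here the quotients repeat a_1, ..., a_10; the period length is 10.
Hence the expansion of sqrt(86) is a_0 = 9 followed by the repeating block 3, 1, 1, 1, 8, 1, 1, 1, 3, 18 (period 10).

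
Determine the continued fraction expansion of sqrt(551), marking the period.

Write x_i = (sqrt(551) + m_i)/d_i with (m_0, d_0) = (0, 1). a_0 = floor(sqrt(551)) = 23, since 23^2 = 529 <= 551 < 576 = 24^2.
Iterate m_{i+1} = d_i*a_i - m_i, d_{i+1} = (551 - m_{i+1}^2)/d_i, a_{i+1} = floor((a_0 + m_{i+1})/d_{i+1}):
  m_1 = 1*23 - 0 = 23, d_1 = (551 - 23^2)/1 = 22/1 = 22, a_1 = floor((23 + 23)/22) = 2.
  m_2 = 22*2 - 23 = 21, d_2 = (551 - 21^2)/22 = 110/22 = 5, a_2 = floor((23 + 21)/5) = 8.
  m_3 = 5*8 - 21 = 19, d_3 = (551 - 19^2)/5 = 190/5 = 38, a_3 = floor((23 + 19)/38) = 1.
  m_4 = 38*1 - 19 = 19, d_4 = (551 - 19^2)/38 = 190/38 = 5, a_4 = floor((23 + 19)/5) = 8.
  m_5 = 5*8 - 19 = 21, d_5 = (551 - 21^2)/5 = 110/5 = 22, a_5 = floor((23 + 21)/22) = 2.
  m_6 = 22*2 - 21 = 23, d_6 = (551 - 23^2)/22 = 22/22 = 1, a_6 = floor((23 + 23)/1) = 46.
  m_7 = 1*46 - 23 = 23, d_7 = (551 - 23^2)/1 = 22/1 = 22: (m_7, d_7) = (m_1, d_1) = (23, 22), so from here the quotients repeat a_1, ..., a_6; the period length is 6.
Hence the expansion of sqrt(551) is a_0 = 23 followed by the repeating block 2, 8, 1, 8, 2, 46 (period 6).

[23; (2, 8, 1, 8, 2, 46)]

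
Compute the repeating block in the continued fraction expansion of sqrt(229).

Write x_i = (sqrt(229) + m_i)/d_i with (m_0, d_0) = (0, 1). a_0 = floor(sqrt(229)) = 15, since 15^2 = 225 <= 229 < 256 = 16^2.
Iterate m_{i+1} = d_i*a_i - m_i, d_{i+1} = (229 - m_{i+1}^2)/d_i, a_{i+1} = floor((a_0 + m_{i+1})/d_{i+1}):
  m_1 = 1*15 - 0 = 15, d_1 = (229 - 15^2)/1 = 4/1 = 4, a_1 = floor((15 + 15)/4) = 7.
  m_2 = 4*7 - 15 = 13, d_2 = (229 - 13^2)/4 = 60/4 = 15, a_2 = floor((15 + 13)/15) = 1.
  m_3 = 15*1 - 13 = 2, d_3 = (229 - 2^2)/15 = 225/15 = 15, a_3 = floor((15 + 2)/15) = 1.
  m_4 = 15*1 - 2 = 13, d_4 = (229 - 13^2)/15 = 60/15 = 4, a_4 = floor((15 + 13)/4) = 7.
  m_5 = 4*7 - 13 = 15, d_5 = (229 - 15^2)/4 = 4/4 = 1, a_5 = floor((15 + 15)/1) = 30.
  m_6 = 1*30 - 15 = 15, d_6 = (229 - 15^2)/1 = 4/1 = 4: (m_6, d_6) = (m_1, d_1) = (15, 4), so from here the quotients repeat a_1, ..., a_5; the period length is 5.
Hence the expansion of sqrt(229) is a_0 = 15 followed by the repeating block 7, 1, 1, 7, 30 (period 5).

[15; (7, 1, 1, 7, 30)]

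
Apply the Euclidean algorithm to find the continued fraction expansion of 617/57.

Run the Euclidean algorithm on 617 and 57; the successive quotients are the partial quotients a_0, a_1, ... (each step inverts the fractional part left over by the previous one):
  617 = 10*57 + 47, so a_0 = 10.
  57 = 1*47 + 10, so a_1 = 1.
  47 = 4*10 + 7, so a_2 = 4.
  10 = 1*7 + 3, so a_3 = 1.
  7 = 2*3 + 1, so a_4 = 2.
  3 = 3*1 + 0, so a_5 = 3.
The remainder reaches 0 after 6 divisions, so the expansion has 6 partial quotients, read off in order.

[10; 1, 4, 1, 2, 3]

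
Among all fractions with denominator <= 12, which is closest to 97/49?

2/1

Expand x = 97/49 as a continued fraction with the Euclidean algorithm:
  97 = 1*49 + 48, so a_0 = 1.
  49 = 1*48 + 1, so a_1 = 1.
  48 = 48*1 + 0, so a_2 = 48.
so x = [1; 1, 48].
Convergents (p_i = a_i*p_{i-1} + p_{i-2}, q_i = a_i*q_{i-1} + q_{i-2} with p_{-2}=0, p_{-1}=1, q_{-2}=1, q_{-1}=0), until the denominator exceeds 12:
  i=0: a_0=1, p_0 = 1*1 + 0 = 1, q_0 = 1*0 + 1 = 1.
  i=1: a_1=1, p_1 = 1*1 + 1 = 2, q_1 = 1*1 + 0 = 1.
  i=2: a_2=48, p_2 = 48*2 + 1 = 97, q_2 = 48*1 + 1 = 49.
q_2 = 49 > 12, so the last convergent with denominator <= 12 is p_1/q_1 = 2/1.
The closest fraction with denominator <= 12 is either p_1/q_1 or the intermediate fraction (k*p_1 + p_0)/(k*q_1 + q_0) with the largest k >= 1 whose denominator stays <= 12; these approach x as k grows, and every other convergent or intermediate fraction in range is farther away.
Largest k: floor((12 - q_0)/q_1) = floor((12 - 1)/1) = 11.
That gives (11*2 + 1)/(11*1 + 1) = 23/12.
Compare the errors: |x - 2/1| = |97*1 - 2*49|/(49*1) = 1/49, and |x - 23/12| = |97*12 - 23*49|/(49*12) = 37/588.
Cross-multiplying, 1*588 = 588 < 1813 = 37*49, so 1/49 is smaller: the convergent 2/1 is closer to x than 23/12.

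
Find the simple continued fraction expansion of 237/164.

[1; 2, 4, 18]

Run the Euclidean algorithm on 237 and 164; the successive quotients are the partial quotients a_0, a_1, ... (each step inverts the fractional part left over by the previous one):
  237 = 1*164 + 73, so a_0 = 1.
  164 = 2*73 + 18, so a_1 = 2.
  73 = 4*18 + 1, so a_2 = 4.
  18 = 18*1 + 0, so a_3 = 18.
The remainder reaches 0 after 4 divisions, so the expansion has 4 partial quotients, read off in order.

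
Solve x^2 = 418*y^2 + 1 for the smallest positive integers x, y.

First expand sqrt(418) as a continued fraction. With x_i = (sqrt(418) + m_i)/d_i and (m_0, d_0) = (0, 1): a_0 = floor(sqrt(418)) = 20, since 20^2 = 400 <= 418 < 441 = 21^2.
Iterate m_{i+1} = d_i*a_i - m_i, d_{i+1} = (418 - m_{i+1}^2)/d_i, a_{i+1} = floor((a_0 + m_{i+1})/d_{i+1}):
  m_1 = 1*20 - 0 = 20, d_1 = (418 - 20^2)/1 = 18/1 = 18, a_1 = floor((20 + 20)/18) = 2.
  m_2 = 18*2 - 20 = 16, d_2 = (418 - 16^2)/18 = 162/18 = 9, a_2 = floor((20 + 16)/9) = 4.
  m_3 = 9*4 - 16 = 20, d_3 = (418 - 20^2)/9 = 18/9 = 2, a_3 = floor((20 + 20)/2) = 20.
  m_4 = 2*20 - 20 = 20, d_4 = (418 - 20^2)/2 = 18/2 = 9, a_4 = floor((20 + 20)/9) = 4.
  m_5 = 9*4 - 20 = 16, d_5 = (418 - 16^2)/9 = 162/9 = 18, a_5 = floor((20 + 16)/18) = 2.
  m_6 = 18*2 - 16 = 20, d_6 = (418 - 20^2)/18 = 18/18 = 1, a_6 = floor((20 + 20)/1) = 40.
  m_7 = 1*40 - 20 = 20, d_7 = (418 - 20^2)/1 = 18/1 = 18: (m_7, d_7) = (m_1, d_1) = (20, 18), so from here the quotients repeat a_1, ..., a_6; the period length is 6.
So sqrt(418) = [20; (2, 4, 20, 4, 2, 40)] with period length k = 6.
k is even, so the fundamental solution of x^2 - 418y^2 = 1 is (p_{k-1}, q_{k-1}) = (p_5, q_5); compute convergents through index 5.
Convergents (p_i = a_i*p_{i-1} + p_{i-2}, q_i = a_i*q_{i-1} + q_{i-2} with p_{-2}=0, p_{-1}=1, q_{-2}=1, q_{-1}=0):
  i=0: a_0=20, p_0 = 20*1 + 0 = 20, q_0 = 20*0 + 1 = 1.
  i=1: a_1=2, p_1 = 2*20 + 1 = 41, q_1 = 2*1 + 0 = 2.
  i=2: a_2=4, p_2 = 4*41 + 20 = 184, q_2 = 4*2 + 1 = 9.
  i=3: a_3=20, p_3 = 20*184 + 41 = 3721, q_3 = 20*9 + 2 = 182.
  i=4: a_4=4, p_4 = 4*3721 + 184 = 15068, q_4 = 4*182 + 9 = 737.
  i=5: a_5=2, p_5 = 2*15068 + 3721 = 33857, q_5 = 2*737 + 182 = 1656.
Check: 33857^2 - 418*1656^2 = 1146296449 - 1146296448 = 1, so (x, y) = (33857, 1656) solves the equation, and by the theorem it is the least positive solution.

(x, y) = (33857, 1656)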